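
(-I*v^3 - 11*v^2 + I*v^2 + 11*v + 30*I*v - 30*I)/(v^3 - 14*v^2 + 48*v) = (-I*v^3 + v^2*(-11 + I) + v*(11 + 30*I) - 30*I)/(v*(v^2 - 14*v + 48))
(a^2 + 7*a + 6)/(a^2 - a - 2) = (a + 6)/(a - 2)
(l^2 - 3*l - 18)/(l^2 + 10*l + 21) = (l - 6)/(l + 7)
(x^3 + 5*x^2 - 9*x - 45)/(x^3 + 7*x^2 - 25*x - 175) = (x^2 - 9)/(x^2 + 2*x - 35)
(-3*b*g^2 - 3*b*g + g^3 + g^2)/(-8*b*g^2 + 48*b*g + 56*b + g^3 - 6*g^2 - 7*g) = g*(3*b - g)/(8*b*g - 56*b - g^2 + 7*g)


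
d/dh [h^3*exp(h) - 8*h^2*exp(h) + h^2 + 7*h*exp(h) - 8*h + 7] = h^3*exp(h) - 5*h^2*exp(h) - 9*h*exp(h) + 2*h + 7*exp(h) - 8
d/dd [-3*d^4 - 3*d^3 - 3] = d^2*(-12*d - 9)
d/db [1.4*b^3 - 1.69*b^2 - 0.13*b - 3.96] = 4.2*b^2 - 3.38*b - 0.13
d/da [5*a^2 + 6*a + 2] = 10*a + 6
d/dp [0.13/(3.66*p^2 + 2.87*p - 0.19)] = (-0.9516*p - 0.3731)/(3.66*p^2 + 2.87*p - 0.19)^2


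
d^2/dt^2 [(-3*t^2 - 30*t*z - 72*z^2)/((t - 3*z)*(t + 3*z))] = 6*z*(10*t^3 + 99*t^2*z + 270*t*z^2 + 297*z^3)/(-t^6 + 27*t^4*z^2 - 243*t^2*z^4 + 729*z^6)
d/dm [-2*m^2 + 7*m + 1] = 7 - 4*m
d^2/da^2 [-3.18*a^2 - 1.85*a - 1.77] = -6.36000000000000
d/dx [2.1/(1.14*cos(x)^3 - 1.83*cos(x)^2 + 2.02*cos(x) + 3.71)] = (7.182*cos(x)^2 - 7.686*cos(x) + 4.242)*sin(x)/(1.14*cos(x)^3 - 1.83*cos(x)^2 + 2.02*cos(x) + 3.71)^2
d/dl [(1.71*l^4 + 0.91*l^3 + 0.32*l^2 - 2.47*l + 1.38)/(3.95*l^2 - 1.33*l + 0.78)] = (13.509*l^5 - 3.2284*l^4 + 2.9146*l^3 + 11.4603*l^2 - 10.4028*l - 0.0912000000000004)/(15.6025*l^4 - 10.507*l^3 + 7.9309*l^2 - 2.0748*l + 0.6084)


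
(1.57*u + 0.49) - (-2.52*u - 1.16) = 4.09*u + 1.65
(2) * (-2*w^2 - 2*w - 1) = -4*w^2 - 4*w - 2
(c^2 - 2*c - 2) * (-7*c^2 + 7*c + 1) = -7*c^4 + 21*c^3 + c^2 - 16*c - 2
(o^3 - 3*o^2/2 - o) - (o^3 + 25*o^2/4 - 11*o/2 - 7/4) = -31*o^2/4 + 9*o/2 + 7/4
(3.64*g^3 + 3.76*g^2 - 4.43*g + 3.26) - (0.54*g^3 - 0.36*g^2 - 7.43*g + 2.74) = 3.1*g^3 + 4.12*g^2 + 3.0*g + 0.52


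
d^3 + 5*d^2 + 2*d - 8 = (d - 1)*(d + 2)*(d + 4)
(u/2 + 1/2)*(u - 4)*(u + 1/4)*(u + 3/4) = u^4/2 - u^3 - 109*u^2/32 - 73*u/32 - 3/8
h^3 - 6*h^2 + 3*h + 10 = (h - 5)*(h - 2)*(h + 1)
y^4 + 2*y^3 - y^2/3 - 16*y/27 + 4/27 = (y - 1/3)^2*(y + 2/3)*(y + 2)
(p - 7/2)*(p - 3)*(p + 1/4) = p^3 - 25*p^2/4 + 71*p/8 + 21/8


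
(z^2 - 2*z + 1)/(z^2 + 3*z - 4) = (z - 1)/(z + 4)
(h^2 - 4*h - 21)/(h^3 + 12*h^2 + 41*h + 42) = (h - 7)/(h^2 + 9*h + 14)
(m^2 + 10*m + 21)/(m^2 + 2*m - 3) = (m + 7)/(m - 1)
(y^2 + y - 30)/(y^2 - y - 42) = (y - 5)/(y - 7)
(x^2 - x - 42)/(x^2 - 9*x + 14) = (x + 6)/(x - 2)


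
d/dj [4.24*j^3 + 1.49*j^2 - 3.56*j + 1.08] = 12.72*j^2 + 2.98*j - 3.56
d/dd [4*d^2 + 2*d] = 8*d + 2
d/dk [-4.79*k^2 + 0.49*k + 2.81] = 0.49 - 9.58*k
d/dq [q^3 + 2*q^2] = q*(3*q + 4)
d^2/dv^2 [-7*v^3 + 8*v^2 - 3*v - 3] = 16 - 42*v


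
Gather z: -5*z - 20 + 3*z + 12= -2*z - 8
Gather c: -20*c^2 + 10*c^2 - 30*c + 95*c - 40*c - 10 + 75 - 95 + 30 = -10*c^2 + 25*c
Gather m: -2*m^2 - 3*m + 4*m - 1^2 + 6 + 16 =-2*m^2 + m + 21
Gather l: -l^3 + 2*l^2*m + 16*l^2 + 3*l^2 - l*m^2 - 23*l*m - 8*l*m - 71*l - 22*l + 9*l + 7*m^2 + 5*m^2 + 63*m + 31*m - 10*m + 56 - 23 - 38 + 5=-l^3 + l^2*(2*m + 19) + l*(-m^2 - 31*m - 84) + 12*m^2 + 84*m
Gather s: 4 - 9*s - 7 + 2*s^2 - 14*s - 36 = 2*s^2 - 23*s - 39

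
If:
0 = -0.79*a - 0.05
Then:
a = -0.06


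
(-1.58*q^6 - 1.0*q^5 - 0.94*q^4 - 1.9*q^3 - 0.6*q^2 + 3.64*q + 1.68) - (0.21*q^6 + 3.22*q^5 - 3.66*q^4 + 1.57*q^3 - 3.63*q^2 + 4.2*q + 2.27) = -1.79*q^6 - 4.22*q^5 + 2.72*q^4 - 3.47*q^3 + 3.03*q^2 - 0.56*q - 0.59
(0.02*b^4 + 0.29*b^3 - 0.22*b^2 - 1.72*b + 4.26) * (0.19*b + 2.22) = 0.0038*b^5 + 0.0995*b^4 + 0.602*b^3 - 0.8152*b^2 - 3.009*b + 9.4572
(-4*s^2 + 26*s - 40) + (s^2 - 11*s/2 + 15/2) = -3*s^2 + 41*s/2 - 65/2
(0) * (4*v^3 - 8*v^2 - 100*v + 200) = 0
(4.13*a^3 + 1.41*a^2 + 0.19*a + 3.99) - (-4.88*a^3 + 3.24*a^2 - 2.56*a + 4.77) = 9.01*a^3 - 1.83*a^2 + 2.75*a - 0.779999999999999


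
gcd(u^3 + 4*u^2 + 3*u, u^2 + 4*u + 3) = u^2 + 4*u + 3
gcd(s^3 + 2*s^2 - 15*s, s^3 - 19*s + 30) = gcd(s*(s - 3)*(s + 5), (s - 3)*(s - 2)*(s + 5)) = s^2 + 2*s - 15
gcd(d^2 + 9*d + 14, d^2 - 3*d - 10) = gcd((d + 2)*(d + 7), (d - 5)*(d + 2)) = d + 2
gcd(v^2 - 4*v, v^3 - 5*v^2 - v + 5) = 1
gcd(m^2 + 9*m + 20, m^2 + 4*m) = m + 4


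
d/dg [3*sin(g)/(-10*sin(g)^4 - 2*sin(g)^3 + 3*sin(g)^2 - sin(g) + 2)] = 3*(30*sin(g)^4 + 4*sin(g)^3 - 3*sin(g)^2 + 2)*cos(g)/(10*sin(g)^4 + 2*sin(g)^3 - 3*sin(g)^2 + sin(g) - 2)^2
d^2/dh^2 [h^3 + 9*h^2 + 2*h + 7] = 6*h + 18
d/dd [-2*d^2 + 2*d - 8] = 2 - 4*d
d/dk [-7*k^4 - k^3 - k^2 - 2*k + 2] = -28*k^3 - 3*k^2 - 2*k - 2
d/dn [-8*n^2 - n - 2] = -16*n - 1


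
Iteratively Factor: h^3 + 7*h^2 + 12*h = (h + 4)*(h^2 + 3*h) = (h + 3)*(h + 4)*(h)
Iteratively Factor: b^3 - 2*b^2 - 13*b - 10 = (b + 2)*(b^2 - 4*b - 5) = (b + 1)*(b + 2)*(b - 5)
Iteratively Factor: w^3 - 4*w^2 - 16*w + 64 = (w - 4)*(w^2 - 16) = (w - 4)*(w + 4)*(w - 4)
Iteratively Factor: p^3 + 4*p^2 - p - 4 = (p - 1)*(p^2 + 5*p + 4) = (p - 1)*(p + 4)*(p + 1)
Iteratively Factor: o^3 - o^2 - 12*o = (o + 3)*(o^2 - 4*o) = o*(o + 3)*(o - 4)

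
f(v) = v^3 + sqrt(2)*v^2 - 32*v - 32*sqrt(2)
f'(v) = 3*v^2 + 2*sqrt(2)*v - 32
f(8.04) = 308.60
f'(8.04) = 184.67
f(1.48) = -86.28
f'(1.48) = -21.24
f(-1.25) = -5.00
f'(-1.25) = -30.85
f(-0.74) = -21.21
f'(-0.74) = -32.45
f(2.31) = -99.30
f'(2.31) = -9.46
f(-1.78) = 10.55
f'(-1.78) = -27.53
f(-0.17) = -39.78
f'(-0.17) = -32.39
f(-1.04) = -11.57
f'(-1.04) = -31.70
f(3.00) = -101.53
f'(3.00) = 3.49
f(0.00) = -45.25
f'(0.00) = -32.00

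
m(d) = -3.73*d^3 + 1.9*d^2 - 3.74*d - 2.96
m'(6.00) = -383.78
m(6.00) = -762.68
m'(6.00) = -383.78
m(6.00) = -762.68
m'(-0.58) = -9.71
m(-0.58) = 0.58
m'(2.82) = -82.01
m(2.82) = -82.05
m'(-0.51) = -8.59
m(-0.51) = -0.06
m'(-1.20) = -24.41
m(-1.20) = 10.71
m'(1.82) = -33.89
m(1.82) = -25.96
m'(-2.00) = -56.10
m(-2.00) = 41.96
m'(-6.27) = -467.48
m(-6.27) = 1014.60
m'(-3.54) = -157.42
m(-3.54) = 199.56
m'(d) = -11.19*d^2 + 3.8*d - 3.74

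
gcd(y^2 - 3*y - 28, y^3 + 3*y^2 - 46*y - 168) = y^2 - 3*y - 28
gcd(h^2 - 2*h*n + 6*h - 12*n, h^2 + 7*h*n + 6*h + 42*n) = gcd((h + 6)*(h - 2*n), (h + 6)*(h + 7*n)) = h + 6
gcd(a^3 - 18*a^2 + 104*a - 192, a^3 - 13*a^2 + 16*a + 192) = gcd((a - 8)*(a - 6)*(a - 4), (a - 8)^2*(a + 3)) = a - 8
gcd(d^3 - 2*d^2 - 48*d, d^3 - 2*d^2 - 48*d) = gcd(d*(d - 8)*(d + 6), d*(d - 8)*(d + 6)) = d^3 - 2*d^2 - 48*d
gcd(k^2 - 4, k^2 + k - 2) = k + 2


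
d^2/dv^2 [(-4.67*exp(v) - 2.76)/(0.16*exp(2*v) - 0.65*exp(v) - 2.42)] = (-0.119552*exp(4*v) - 0.768304*exp(3*v) - 9.988224*exp(2*v) + 1.905122*exp(v) - 23.007908)*exp(v)/(0.004096*exp(6*v) - 0.04992*exp(5*v) + 0.016944*exp(4*v) + 1.235455*exp(3*v) - 0.256278*exp(2*v) - 11.41998*exp(v) - 14.172488)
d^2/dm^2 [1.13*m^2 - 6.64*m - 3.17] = 2.26000000000000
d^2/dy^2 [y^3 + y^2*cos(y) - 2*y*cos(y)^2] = -y^2*cos(y) - 4*y*sin(y) + 4*y*cos(2*y) + 6*y + 4*sin(2*y) + 2*cos(y)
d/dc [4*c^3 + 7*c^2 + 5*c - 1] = 12*c^2 + 14*c + 5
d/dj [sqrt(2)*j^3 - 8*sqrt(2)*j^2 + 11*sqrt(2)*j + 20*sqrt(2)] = sqrt(2)*(3*j^2 - 16*j + 11)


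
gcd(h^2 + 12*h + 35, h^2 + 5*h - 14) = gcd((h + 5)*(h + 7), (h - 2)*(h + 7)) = h + 7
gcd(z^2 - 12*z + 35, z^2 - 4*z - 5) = z - 5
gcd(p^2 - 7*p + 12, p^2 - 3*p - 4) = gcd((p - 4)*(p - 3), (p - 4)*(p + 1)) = p - 4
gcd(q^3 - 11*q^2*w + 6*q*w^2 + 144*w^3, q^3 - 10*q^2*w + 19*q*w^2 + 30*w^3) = q - 6*w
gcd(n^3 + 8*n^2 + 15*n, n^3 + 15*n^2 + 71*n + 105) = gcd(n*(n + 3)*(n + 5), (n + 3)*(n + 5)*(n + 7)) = n^2 + 8*n + 15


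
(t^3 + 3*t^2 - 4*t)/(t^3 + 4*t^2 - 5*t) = (t + 4)/(t + 5)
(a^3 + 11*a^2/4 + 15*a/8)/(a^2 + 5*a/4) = a + 3/2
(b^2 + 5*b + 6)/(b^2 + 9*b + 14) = (b + 3)/(b + 7)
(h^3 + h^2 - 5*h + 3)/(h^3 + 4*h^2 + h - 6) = (h - 1)/(h + 2)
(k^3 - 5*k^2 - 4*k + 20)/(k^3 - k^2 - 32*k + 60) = (k + 2)/(k + 6)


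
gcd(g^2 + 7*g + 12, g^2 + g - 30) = 1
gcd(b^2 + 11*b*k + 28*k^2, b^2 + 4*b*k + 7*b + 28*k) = b + 4*k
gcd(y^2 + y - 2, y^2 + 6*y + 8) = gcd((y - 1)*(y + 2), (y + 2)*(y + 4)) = y + 2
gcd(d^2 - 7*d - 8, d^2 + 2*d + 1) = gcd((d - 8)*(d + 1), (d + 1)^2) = d + 1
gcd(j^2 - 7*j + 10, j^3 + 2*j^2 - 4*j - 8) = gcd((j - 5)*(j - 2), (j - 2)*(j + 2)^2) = j - 2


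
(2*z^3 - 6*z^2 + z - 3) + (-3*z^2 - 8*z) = 2*z^3 - 9*z^2 - 7*z - 3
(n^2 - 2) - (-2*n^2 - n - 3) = 3*n^2 + n + 1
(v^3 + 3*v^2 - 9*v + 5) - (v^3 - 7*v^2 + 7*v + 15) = 10*v^2 - 16*v - 10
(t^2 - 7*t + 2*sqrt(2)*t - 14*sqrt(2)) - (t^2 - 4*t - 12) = -3*t + 2*sqrt(2)*t - 14*sqrt(2) + 12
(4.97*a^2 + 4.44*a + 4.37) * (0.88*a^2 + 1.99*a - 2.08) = 4.3736*a^4 + 13.7975*a^3 + 2.3436*a^2 - 0.5389*a - 9.0896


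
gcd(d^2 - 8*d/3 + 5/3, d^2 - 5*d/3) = d - 5/3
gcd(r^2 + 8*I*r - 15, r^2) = 1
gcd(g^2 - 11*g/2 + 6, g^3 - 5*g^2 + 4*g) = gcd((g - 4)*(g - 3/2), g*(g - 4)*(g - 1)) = g - 4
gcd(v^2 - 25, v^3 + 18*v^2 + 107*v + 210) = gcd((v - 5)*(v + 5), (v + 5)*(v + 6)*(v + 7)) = v + 5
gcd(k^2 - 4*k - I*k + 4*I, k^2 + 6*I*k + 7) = k - I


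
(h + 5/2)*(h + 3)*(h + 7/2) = h^3 + 9*h^2 + 107*h/4 + 105/4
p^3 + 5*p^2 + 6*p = p*(p + 2)*(p + 3)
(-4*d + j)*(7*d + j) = -28*d^2 + 3*d*j + j^2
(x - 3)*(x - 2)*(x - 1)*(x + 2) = x^4 - 4*x^3 - x^2 + 16*x - 12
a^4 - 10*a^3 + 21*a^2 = a^2*(a - 7)*(a - 3)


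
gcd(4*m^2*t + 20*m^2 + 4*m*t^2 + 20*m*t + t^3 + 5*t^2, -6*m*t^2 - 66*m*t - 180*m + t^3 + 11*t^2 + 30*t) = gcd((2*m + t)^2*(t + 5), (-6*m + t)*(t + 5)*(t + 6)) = t + 5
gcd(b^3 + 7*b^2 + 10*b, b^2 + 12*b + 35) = b + 5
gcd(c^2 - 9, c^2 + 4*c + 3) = c + 3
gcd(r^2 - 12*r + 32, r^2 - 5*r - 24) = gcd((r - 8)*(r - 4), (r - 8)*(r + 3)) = r - 8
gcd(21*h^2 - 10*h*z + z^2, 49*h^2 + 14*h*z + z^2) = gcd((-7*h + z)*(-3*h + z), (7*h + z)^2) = 1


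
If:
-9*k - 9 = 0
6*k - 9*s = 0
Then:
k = -1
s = -2/3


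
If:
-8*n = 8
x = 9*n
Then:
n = -1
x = -9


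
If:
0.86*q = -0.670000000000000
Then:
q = -0.78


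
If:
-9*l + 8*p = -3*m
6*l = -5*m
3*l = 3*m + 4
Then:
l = 20/33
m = -8/11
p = 21/22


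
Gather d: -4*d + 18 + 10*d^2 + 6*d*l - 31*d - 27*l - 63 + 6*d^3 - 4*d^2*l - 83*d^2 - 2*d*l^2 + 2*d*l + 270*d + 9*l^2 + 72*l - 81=6*d^3 + d^2*(-4*l - 73) + d*(-2*l^2 + 8*l + 235) + 9*l^2 + 45*l - 126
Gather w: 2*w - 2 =2*w - 2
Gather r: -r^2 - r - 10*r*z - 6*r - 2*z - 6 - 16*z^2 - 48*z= -r^2 + r*(-10*z - 7) - 16*z^2 - 50*z - 6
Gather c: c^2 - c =c^2 - c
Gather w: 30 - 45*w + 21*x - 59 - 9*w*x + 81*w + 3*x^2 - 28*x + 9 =w*(36 - 9*x) + 3*x^2 - 7*x - 20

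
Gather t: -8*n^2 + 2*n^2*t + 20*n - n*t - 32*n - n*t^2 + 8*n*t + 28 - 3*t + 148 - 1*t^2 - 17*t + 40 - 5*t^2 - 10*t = -8*n^2 - 12*n + t^2*(-n - 6) + t*(2*n^2 + 7*n - 30) + 216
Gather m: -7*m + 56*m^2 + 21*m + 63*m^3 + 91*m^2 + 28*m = 63*m^3 + 147*m^2 + 42*m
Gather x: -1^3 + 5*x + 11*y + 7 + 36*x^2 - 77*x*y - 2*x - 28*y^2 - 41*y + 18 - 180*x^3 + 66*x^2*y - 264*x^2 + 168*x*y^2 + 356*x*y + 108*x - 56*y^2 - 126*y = -180*x^3 + x^2*(66*y - 228) + x*(168*y^2 + 279*y + 111) - 84*y^2 - 156*y + 24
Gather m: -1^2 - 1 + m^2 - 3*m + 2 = m^2 - 3*m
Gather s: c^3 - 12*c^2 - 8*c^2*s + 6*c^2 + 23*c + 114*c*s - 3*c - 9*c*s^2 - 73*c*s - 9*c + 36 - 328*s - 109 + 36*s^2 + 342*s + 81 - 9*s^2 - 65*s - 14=c^3 - 6*c^2 + 11*c + s^2*(27 - 9*c) + s*(-8*c^2 + 41*c - 51) - 6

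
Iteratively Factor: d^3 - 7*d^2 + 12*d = (d - 3)*(d^2 - 4*d) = d*(d - 3)*(d - 4)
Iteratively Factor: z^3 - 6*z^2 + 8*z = (z - 2)*(z^2 - 4*z) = (z - 4)*(z - 2)*(z)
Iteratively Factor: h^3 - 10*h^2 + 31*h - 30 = (h - 3)*(h^2 - 7*h + 10) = (h - 5)*(h - 3)*(h - 2)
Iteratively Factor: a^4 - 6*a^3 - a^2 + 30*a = (a - 5)*(a^3 - a^2 - 6*a) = (a - 5)*(a + 2)*(a^2 - 3*a) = a*(a - 5)*(a + 2)*(a - 3)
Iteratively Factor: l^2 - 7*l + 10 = (l - 2)*(l - 5)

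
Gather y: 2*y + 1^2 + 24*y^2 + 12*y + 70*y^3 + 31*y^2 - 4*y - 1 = 70*y^3 + 55*y^2 + 10*y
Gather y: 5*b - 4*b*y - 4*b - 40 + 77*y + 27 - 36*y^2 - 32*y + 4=b - 36*y^2 + y*(45 - 4*b) - 9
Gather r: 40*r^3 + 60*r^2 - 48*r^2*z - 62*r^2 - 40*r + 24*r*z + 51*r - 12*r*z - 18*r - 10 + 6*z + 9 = 40*r^3 + r^2*(-48*z - 2) + r*(12*z - 7) + 6*z - 1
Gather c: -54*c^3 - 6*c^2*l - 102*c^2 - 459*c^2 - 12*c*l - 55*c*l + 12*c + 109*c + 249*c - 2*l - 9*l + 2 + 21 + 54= -54*c^3 + c^2*(-6*l - 561) + c*(370 - 67*l) - 11*l + 77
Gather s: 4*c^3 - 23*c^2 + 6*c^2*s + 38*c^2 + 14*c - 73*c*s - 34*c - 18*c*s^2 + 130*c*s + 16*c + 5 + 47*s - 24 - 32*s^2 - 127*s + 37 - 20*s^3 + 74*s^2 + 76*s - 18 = 4*c^3 + 15*c^2 - 4*c - 20*s^3 + s^2*(42 - 18*c) + s*(6*c^2 + 57*c - 4)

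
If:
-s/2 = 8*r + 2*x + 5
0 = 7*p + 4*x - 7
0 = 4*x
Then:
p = 1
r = -s/16 - 5/8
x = 0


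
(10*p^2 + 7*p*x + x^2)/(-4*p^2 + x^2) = (5*p + x)/(-2*p + x)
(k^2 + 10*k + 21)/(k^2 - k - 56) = (k + 3)/(k - 8)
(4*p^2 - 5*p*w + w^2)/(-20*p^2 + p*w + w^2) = (-p + w)/(5*p + w)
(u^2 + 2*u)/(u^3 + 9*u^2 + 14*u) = 1/(u + 7)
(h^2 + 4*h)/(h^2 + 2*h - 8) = h/(h - 2)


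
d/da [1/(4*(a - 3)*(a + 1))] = (1 - a)/(2*(a^4 - 4*a^3 - 2*a^2 + 12*a + 9))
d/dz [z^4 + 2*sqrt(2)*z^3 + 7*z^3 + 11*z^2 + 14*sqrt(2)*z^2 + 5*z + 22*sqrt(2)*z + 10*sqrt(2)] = 4*z^3 + 6*sqrt(2)*z^2 + 21*z^2 + 22*z + 28*sqrt(2)*z + 5 + 22*sqrt(2)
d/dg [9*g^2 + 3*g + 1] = 18*g + 3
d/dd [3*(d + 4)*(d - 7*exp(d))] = -21*d*exp(d) + 6*d - 105*exp(d) + 12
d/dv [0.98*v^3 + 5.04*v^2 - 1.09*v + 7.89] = 2.94*v^2 + 10.08*v - 1.09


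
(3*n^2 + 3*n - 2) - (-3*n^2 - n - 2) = 6*n^2 + 4*n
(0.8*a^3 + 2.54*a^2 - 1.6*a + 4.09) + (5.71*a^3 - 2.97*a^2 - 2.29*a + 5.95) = 6.51*a^3 - 0.43*a^2 - 3.89*a + 10.04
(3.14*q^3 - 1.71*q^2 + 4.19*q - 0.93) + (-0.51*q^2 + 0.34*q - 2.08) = 3.14*q^3 - 2.22*q^2 + 4.53*q - 3.01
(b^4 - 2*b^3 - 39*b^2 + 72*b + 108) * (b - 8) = b^5 - 10*b^4 - 23*b^3 + 384*b^2 - 468*b - 864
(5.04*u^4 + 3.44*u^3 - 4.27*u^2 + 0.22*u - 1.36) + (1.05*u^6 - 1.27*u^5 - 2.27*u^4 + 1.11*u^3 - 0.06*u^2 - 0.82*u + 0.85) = 1.05*u^6 - 1.27*u^5 + 2.77*u^4 + 4.55*u^3 - 4.33*u^2 - 0.6*u - 0.51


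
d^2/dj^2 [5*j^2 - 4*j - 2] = 10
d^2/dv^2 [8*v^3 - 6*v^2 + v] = 48*v - 12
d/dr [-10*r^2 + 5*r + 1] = 5 - 20*r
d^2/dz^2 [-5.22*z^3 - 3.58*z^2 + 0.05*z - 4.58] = -31.32*z - 7.16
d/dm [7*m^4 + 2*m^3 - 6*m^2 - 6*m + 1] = 28*m^3 + 6*m^2 - 12*m - 6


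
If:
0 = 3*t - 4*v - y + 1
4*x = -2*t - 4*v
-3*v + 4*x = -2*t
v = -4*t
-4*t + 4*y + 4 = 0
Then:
No Solution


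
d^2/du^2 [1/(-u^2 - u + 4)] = 2*(u^2 + u - (2*u + 1)^2 - 4)/(u^2 + u - 4)^3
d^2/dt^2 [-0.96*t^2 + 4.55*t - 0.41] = -1.92000000000000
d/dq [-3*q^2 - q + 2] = -6*q - 1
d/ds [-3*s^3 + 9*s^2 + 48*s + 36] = -9*s^2 + 18*s + 48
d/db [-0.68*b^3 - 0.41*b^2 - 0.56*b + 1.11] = -2.04*b^2 - 0.82*b - 0.56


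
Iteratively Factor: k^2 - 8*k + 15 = (k - 3)*(k - 5)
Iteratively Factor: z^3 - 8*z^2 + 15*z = (z)*(z^2 - 8*z + 15) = z*(z - 5)*(z - 3)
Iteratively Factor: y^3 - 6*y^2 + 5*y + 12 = (y - 3)*(y^2 - 3*y - 4) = (y - 4)*(y - 3)*(y + 1)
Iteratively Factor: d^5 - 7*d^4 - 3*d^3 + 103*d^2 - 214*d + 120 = (d + 4)*(d^4 - 11*d^3 + 41*d^2 - 61*d + 30) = (d - 3)*(d + 4)*(d^3 - 8*d^2 + 17*d - 10) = (d - 3)*(d - 1)*(d + 4)*(d^2 - 7*d + 10) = (d - 3)*(d - 2)*(d - 1)*(d + 4)*(d - 5)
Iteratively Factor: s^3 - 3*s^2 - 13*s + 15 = (s + 3)*(s^2 - 6*s + 5) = (s - 5)*(s + 3)*(s - 1)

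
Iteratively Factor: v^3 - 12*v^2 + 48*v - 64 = (v - 4)*(v^2 - 8*v + 16) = (v - 4)^2*(v - 4)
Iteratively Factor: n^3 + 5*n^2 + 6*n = (n + 3)*(n^2 + 2*n) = n*(n + 3)*(n + 2)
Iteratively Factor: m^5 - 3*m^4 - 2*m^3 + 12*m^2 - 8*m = (m - 1)*(m^4 - 2*m^3 - 4*m^2 + 8*m) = m*(m - 1)*(m^3 - 2*m^2 - 4*m + 8) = m*(m - 1)*(m + 2)*(m^2 - 4*m + 4) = m*(m - 2)*(m - 1)*(m + 2)*(m - 2)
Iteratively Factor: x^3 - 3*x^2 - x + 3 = (x - 3)*(x^2 - 1) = (x - 3)*(x - 1)*(x + 1)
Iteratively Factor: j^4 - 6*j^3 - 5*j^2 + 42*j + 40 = (j + 1)*(j^3 - 7*j^2 + 2*j + 40) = (j - 4)*(j + 1)*(j^2 - 3*j - 10) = (j - 5)*(j - 4)*(j + 1)*(j + 2)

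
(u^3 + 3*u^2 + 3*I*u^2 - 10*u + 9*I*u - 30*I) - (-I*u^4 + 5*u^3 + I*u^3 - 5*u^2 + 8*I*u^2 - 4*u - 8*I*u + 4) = I*u^4 - 4*u^3 - I*u^3 + 8*u^2 - 5*I*u^2 - 6*u + 17*I*u - 4 - 30*I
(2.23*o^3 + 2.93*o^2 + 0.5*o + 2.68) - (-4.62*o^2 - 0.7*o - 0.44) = 2.23*o^3 + 7.55*o^2 + 1.2*o + 3.12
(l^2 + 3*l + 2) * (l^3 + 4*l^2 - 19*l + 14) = l^5 + 7*l^4 - 5*l^3 - 35*l^2 + 4*l + 28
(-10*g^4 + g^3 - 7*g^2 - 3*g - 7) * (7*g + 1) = -70*g^5 - 3*g^4 - 48*g^3 - 28*g^2 - 52*g - 7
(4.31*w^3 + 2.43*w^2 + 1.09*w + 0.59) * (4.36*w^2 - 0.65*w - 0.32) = 18.7916*w^5 + 7.7933*w^4 + 1.7937*w^3 + 1.0863*w^2 - 0.7323*w - 0.1888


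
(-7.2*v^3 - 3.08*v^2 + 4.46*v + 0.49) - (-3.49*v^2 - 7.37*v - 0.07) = -7.2*v^3 + 0.41*v^2 + 11.83*v + 0.56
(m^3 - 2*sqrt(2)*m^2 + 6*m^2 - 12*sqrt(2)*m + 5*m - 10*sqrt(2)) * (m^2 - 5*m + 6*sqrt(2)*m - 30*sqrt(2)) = m^5 + m^4 + 4*sqrt(2)*m^4 - 49*m^3 + 4*sqrt(2)*m^3 - 100*sqrt(2)*m^2 - 49*m^2 - 100*sqrt(2)*m + 600*m + 600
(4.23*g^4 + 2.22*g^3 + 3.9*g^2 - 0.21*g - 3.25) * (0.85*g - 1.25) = 3.5955*g^5 - 3.4005*g^4 + 0.54*g^3 - 5.0535*g^2 - 2.5*g + 4.0625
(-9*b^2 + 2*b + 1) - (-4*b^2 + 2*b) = 1 - 5*b^2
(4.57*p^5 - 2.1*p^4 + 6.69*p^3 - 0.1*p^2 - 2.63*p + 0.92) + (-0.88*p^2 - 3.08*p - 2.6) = 4.57*p^5 - 2.1*p^4 + 6.69*p^3 - 0.98*p^2 - 5.71*p - 1.68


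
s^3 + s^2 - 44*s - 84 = (s - 7)*(s + 2)*(s + 6)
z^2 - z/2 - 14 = (z - 4)*(z + 7/2)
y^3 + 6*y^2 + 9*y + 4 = (y + 1)^2*(y + 4)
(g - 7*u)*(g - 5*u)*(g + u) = g^3 - 11*g^2*u + 23*g*u^2 + 35*u^3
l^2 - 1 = (l - 1)*(l + 1)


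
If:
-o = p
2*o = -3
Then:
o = -3/2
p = 3/2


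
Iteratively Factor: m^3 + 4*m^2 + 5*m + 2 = (m + 1)*(m^2 + 3*m + 2) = (m + 1)*(m + 2)*(m + 1)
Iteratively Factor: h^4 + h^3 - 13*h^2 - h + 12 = (h - 3)*(h^3 + 4*h^2 - h - 4) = (h - 3)*(h + 1)*(h^2 + 3*h - 4) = (h - 3)*(h - 1)*(h + 1)*(h + 4)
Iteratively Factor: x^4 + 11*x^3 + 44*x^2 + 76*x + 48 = (x + 2)*(x^3 + 9*x^2 + 26*x + 24) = (x + 2)*(x + 4)*(x^2 + 5*x + 6) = (x + 2)*(x + 3)*(x + 4)*(x + 2)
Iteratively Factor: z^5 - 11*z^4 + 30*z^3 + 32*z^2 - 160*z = (z - 5)*(z^4 - 6*z^3 + 32*z) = (z - 5)*(z - 4)*(z^3 - 2*z^2 - 8*z) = (z - 5)*(z - 4)^2*(z^2 + 2*z) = (z - 5)*(z - 4)^2*(z + 2)*(z)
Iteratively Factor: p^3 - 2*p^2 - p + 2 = (p - 1)*(p^2 - p - 2) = (p - 1)*(p + 1)*(p - 2)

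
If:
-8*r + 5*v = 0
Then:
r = 5*v/8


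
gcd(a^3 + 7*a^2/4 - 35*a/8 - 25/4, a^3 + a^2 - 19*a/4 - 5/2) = a^2 + a/2 - 5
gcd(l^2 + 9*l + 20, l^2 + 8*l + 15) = l + 5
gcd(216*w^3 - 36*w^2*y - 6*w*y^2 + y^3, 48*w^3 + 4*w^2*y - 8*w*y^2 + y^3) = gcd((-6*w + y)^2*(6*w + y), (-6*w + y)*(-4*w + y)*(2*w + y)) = -6*w + y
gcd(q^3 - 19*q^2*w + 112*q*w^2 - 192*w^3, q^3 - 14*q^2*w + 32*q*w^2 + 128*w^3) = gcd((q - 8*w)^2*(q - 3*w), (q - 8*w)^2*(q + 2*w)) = q^2 - 16*q*w + 64*w^2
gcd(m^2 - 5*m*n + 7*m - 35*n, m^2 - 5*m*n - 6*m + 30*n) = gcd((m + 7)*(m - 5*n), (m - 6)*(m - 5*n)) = m - 5*n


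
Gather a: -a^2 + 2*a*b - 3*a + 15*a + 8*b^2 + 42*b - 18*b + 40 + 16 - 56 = -a^2 + a*(2*b + 12) + 8*b^2 + 24*b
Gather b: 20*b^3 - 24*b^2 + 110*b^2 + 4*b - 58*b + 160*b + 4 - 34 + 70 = 20*b^3 + 86*b^2 + 106*b + 40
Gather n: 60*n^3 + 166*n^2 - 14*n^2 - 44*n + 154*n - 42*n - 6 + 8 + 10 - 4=60*n^3 + 152*n^2 + 68*n + 8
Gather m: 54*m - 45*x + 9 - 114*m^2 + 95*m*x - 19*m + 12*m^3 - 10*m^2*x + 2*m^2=12*m^3 + m^2*(-10*x - 112) + m*(95*x + 35) - 45*x + 9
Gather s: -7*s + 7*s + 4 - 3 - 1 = 0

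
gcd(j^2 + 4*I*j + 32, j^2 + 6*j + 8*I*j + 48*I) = j + 8*I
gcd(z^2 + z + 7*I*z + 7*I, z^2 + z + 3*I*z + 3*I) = z + 1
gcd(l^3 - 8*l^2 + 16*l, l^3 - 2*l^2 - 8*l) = l^2 - 4*l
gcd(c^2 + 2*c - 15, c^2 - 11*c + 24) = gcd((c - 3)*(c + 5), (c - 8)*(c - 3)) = c - 3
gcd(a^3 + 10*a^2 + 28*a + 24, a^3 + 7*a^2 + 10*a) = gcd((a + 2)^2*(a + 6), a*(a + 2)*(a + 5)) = a + 2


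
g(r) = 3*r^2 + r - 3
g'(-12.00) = -71.00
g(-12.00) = 417.00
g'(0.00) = 1.00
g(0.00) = -3.00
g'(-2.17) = -12.02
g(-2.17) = 8.96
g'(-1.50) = -8.00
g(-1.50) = 2.25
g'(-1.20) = -6.20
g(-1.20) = 0.12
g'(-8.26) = -48.56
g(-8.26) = 193.42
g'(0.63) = 4.78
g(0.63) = -1.18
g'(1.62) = 10.72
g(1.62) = 6.49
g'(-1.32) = -6.92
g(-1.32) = 0.91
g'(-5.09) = -29.54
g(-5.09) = 69.63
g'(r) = 6*r + 1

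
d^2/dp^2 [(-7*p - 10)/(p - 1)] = -34/(p - 1)^3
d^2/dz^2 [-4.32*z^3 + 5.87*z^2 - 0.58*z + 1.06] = 11.74 - 25.92*z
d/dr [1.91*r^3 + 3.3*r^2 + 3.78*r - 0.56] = 5.73*r^2 + 6.6*r + 3.78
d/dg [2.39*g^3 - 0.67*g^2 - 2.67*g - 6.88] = 7.17*g^2 - 1.34*g - 2.67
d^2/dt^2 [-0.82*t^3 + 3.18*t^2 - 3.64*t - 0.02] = 6.36 - 4.92*t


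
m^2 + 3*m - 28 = (m - 4)*(m + 7)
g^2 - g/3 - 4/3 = (g - 4/3)*(g + 1)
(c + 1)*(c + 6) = c^2 + 7*c + 6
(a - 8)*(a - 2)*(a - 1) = a^3 - 11*a^2 + 26*a - 16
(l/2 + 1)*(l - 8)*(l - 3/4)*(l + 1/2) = l^4/2 - 25*l^3/8 - 119*l^2/16 + 25*l/8 + 3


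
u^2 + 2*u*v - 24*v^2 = (u - 4*v)*(u + 6*v)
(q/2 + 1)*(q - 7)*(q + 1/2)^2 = q^4/2 - 2*q^3 - 75*q^2/8 - 61*q/8 - 7/4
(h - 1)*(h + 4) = h^2 + 3*h - 4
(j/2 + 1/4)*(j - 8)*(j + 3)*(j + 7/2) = j^4/2 - j^3/2 - 169*j^2/8 - 419*j/8 - 21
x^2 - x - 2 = (x - 2)*(x + 1)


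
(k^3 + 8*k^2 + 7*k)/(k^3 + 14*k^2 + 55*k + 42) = k/(k + 6)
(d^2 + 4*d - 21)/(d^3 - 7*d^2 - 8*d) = (-d^2 - 4*d + 21)/(d*(-d^2 + 7*d + 8))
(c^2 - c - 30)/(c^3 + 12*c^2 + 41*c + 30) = (c - 6)/(c^2 + 7*c + 6)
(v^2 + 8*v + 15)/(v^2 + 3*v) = (v + 5)/v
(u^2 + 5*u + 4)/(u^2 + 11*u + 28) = (u + 1)/(u + 7)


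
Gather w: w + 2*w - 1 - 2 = 3*w - 3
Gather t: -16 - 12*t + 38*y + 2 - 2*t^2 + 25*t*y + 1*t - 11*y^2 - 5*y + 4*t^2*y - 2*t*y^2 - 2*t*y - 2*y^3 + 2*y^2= t^2*(4*y - 2) + t*(-2*y^2 + 23*y - 11) - 2*y^3 - 9*y^2 + 33*y - 14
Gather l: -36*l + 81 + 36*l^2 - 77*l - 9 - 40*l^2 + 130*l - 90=-4*l^2 + 17*l - 18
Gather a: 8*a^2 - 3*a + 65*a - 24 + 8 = 8*a^2 + 62*a - 16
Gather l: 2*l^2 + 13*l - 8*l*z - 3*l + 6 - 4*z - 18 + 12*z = 2*l^2 + l*(10 - 8*z) + 8*z - 12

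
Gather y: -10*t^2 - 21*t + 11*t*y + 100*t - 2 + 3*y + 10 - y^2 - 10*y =-10*t^2 + 79*t - y^2 + y*(11*t - 7) + 8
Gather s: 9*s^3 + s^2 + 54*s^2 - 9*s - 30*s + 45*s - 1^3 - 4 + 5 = 9*s^3 + 55*s^2 + 6*s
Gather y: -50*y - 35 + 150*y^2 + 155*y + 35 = 150*y^2 + 105*y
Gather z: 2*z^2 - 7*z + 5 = 2*z^2 - 7*z + 5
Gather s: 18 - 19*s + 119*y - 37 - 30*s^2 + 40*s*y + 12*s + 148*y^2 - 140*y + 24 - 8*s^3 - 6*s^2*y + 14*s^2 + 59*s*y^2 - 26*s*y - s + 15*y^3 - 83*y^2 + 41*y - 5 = -8*s^3 + s^2*(-6*y - 16) + s*(59*y^2 + 14*y - 8) + 15*y^3 + 65*y^2 + 20*y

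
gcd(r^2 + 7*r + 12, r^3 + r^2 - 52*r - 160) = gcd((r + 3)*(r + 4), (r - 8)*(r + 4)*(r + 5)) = r + 4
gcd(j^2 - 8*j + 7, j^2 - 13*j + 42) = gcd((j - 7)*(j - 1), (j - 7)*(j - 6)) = j - 7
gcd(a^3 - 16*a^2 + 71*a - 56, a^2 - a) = a - 1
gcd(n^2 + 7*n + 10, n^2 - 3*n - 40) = n + 5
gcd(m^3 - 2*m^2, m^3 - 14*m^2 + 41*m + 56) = 1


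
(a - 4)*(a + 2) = a^2 - 2*a - 8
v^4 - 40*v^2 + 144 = (v - 6)*(v - 2)*(v + 2)*(v + 6)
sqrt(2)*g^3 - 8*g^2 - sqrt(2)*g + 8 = (g - 1)*(g - 4*sqrt(2))*(sqrt(2)*g + sqrt(2))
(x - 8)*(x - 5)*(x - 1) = x^3 - 14*x^2 + 53*x - 40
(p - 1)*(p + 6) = p^2 + 5*p - 6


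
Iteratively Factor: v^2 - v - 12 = (v + 3)*(v - 4)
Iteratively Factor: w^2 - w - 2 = (w - 2)*(w + 1)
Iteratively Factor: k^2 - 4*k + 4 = (k - 2)*(k - 2)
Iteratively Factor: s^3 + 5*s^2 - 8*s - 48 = (s + 4)*(s^2 + s - 12) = (s + 4)^2*(s - 3)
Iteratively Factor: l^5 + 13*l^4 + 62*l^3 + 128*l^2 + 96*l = (l)*(l^4 + 13*l^3 + 62*l^2 + 128*l + 96) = l*(l + 4)*(l^3 + 9*l^2 + 26*l + 24) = l*(l + 3)*(l + 4)*(l^2 + 6*l + 8) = l*(l + 2)*(l + 3)*(l + 4)*(l + 4)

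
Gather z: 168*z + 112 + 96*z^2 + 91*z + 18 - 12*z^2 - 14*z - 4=84*z^2 + 245*z + 126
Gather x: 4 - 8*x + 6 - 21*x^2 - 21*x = -21*x^2 - 29*x + 10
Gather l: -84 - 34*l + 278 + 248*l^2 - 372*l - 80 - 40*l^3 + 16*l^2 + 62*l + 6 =-40*l^3 + 264*l^2 - 344*l + 120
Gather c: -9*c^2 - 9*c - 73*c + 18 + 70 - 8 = -9*c^2 - 82*c + 80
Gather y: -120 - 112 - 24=-256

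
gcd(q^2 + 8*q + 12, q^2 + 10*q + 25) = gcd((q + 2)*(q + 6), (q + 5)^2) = 1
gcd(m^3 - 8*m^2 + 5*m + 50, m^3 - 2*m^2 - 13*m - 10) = m^2 - 3*m - 10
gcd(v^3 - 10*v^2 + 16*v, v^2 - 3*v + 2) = v - 2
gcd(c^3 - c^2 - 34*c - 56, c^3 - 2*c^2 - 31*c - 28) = c^2 - 3*c - 28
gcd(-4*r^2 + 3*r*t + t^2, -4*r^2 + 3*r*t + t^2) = 4*r^2 - 3*r*t - t^2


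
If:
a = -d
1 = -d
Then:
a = 1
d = -1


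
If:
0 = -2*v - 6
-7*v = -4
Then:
No Solution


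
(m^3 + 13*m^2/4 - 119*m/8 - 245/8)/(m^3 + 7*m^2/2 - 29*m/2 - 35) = (m + 7/4)/(m + 2)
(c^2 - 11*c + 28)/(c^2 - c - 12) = (c - 7)/(c + 3)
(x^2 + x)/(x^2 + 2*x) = (x + 1)/(x + 2)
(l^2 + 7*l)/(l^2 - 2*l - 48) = l*(l + 7)/(l^2 - 2*l - 48)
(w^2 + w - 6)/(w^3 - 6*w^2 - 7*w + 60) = (w - 2)/(w^2 - 9*w + 20)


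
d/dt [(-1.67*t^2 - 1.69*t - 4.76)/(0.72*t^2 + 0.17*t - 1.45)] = (0.9329*t^2 + 11.6974*t + 3.2597)/(0.5184*t^4 + 0.2448*t^3 - 2.0591*t^2 - 0.493*t + 2.1025)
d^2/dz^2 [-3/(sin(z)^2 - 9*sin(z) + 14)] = 3*(4*sin(z)^4 - 27*sin(z)^3 + 19*sin(z)^2 + 180*sin(z) - 134)/(sin(z)^2 - 9*sin(z) + 14)^3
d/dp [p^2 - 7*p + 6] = 2*p - 7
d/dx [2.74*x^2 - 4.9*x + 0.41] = 5.48*x - 4.9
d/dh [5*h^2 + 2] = 10*h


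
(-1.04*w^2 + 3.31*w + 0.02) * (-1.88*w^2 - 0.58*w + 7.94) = 1.9552*w^4 - 5.6196*w^3 - 10.215*w^2 + 26.2698*w + 0.1588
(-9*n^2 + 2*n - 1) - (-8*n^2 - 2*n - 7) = -n^2 + 4*n + 6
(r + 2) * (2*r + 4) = 2*r^2 + 8*r + 8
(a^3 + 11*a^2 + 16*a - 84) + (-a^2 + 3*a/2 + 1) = a^3 + 10*a^2 + 35*a/2 - 83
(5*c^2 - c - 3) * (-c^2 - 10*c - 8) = -5*c^4 - 49*c^3 - 27*c^2 + 38*c + 24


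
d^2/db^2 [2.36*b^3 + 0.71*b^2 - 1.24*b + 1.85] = 14.16*b + 1.42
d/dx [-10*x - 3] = -10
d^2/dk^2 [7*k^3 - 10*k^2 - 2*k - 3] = 42*k - 20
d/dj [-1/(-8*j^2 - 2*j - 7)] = 2*(-8*j - 1)/(8*j^2 + 2*j + 7)^2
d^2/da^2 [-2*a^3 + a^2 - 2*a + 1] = 2 - 12*a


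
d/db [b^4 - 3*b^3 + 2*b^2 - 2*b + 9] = 4*b^3 - 9*b^2 + 4*b - 2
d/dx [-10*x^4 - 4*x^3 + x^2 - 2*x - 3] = -40*x^3 - 12*x^2 + 2*x - 2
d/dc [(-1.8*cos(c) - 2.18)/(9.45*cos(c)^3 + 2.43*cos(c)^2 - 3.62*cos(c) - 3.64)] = (-34.02*cos(c)^3 - 66.177*cos(c)^2 - 10.5948*cos(c) + 1.3396)*sin(c)/(89.3025*cos(c)^6 + 45.927*cos(c)^5 - 62.5131*cos(c)^4 - 86.3892*cos(c)^3 - 4.586*cos(c)^2 + 26.3536*cos(c) + 13.2496)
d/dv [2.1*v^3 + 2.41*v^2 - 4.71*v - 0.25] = 6.3*v^2 + 4.82*v - 4.71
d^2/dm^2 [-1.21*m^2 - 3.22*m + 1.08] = -2.42000000000000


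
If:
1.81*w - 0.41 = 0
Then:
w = 0.23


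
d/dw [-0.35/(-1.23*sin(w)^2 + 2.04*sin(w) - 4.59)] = (0.714 - 0.861*sin(w))*cos(w)/(1.23*sin(w)^2 - 2.04*sin(w) + 4.59)^2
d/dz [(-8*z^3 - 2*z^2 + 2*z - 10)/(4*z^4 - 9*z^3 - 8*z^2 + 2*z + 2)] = 2*(16*z^6 + 8*z^5 + 11*z^4 + 82*z^3 - 153*z^2 - 84*z + 12)/(16*z^8 - 72*z^7 + 17*z^6 + 160*z^5 + 44*z^4 - 68*z^3 - 28*z^2 + 8*z + 4)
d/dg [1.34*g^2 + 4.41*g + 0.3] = 2.68*g + 4.41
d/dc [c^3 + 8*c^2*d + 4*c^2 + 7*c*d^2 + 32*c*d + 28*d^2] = 3*c^2 + 16*c*d + 8*c + 7*d^2 + 32*d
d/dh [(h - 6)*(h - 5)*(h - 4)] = 3*h^2 - 30*h + 74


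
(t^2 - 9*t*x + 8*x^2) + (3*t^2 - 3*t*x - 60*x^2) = 4*t^2 - 12*t*x - 52*x^2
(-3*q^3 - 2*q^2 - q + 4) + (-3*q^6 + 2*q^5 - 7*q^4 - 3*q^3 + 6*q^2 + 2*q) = -3*q^6 + 2*q^5 - 7*q^4 - 6*q^3 + 4*q^2 + q + 4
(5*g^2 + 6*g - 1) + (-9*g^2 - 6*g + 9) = 8 - 4*g^2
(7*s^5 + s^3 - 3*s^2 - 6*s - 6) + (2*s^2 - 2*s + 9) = 7*s^5 + s^3 - s^2 - 8*s + 3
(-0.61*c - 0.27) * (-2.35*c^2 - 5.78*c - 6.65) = 1.4335*c^3 + 4.1603*c^2 + 5.6171*c + 1.7955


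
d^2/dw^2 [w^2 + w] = 2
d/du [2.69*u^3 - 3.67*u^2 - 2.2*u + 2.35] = 8.07*u^2 - 7.34*u - 2.2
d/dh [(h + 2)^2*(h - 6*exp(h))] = (h + 2)*(2*h + (1 - 6*exp(h))*(h + 2) - 12*exp(h))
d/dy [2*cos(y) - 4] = -2*sin(y)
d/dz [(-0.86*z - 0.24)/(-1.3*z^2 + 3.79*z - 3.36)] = (-1.118*z^2 - 0.624*z + 3.7992)/(1.69*z^4 - 9.854*z^3 + 23.1001*z^2 - 25.4688*z + 11.2896)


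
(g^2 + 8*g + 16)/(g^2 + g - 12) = (g + 4)/(g - 3)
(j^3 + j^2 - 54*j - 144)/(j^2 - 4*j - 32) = (j^2 + 9*j + 18)/(j + 4)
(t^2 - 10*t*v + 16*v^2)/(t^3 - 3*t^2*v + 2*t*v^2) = (t - 8*v)/(t*(t - v))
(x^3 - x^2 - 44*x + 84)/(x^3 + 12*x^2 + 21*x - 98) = (x - 6)/(x + 7)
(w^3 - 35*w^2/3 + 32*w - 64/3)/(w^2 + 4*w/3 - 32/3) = (w^2 - 9*w + 8)/(w + 4)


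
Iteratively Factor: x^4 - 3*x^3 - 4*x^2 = (x)*(x^3 - 3*x^2 - 4*x) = x^2*(x^2 - 3*x - 4) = x^2*(x - 4)*(x + 1)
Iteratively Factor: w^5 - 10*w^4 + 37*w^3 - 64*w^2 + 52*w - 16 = (w - 1)*(w^4 - 9*w^3 + 28*w^2 - 36*w + 16) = (w - 2)*(w - 1)*(w^3 - 7*w^2 + 14*w - 8) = (w - 4)*(w - 2)*(w - 1)*(w^2 - 3*w + 2) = (w - 4)*(w - 2)^2*(w - 1)*(w - 1)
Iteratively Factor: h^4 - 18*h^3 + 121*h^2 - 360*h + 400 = (h - 4)*(h^3 - 14*h^2 + 65*h - 100) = (h - 4)^2*(h^2 - 10*h + 25) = (h - 5)*(h - 4)^2*(h - 5)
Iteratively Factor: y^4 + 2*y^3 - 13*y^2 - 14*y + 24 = (y - 3)*(y^3 + 5*y^2 + 2*y - 8) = (y - 3)*(y + 4)*(y^2 + y - 2) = (y - 3)*(y - 1)*(y + 4)*(y + 2)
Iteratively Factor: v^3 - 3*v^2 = (v)*(v^2 - 3*v) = v*(v - 3)*(v)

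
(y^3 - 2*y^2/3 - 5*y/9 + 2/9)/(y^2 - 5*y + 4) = (y^2 + y/3 - 2/9)/(y - 4)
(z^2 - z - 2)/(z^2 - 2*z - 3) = (z - 2)/(z - 3)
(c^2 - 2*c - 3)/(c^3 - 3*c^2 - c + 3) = 1/(c - 1)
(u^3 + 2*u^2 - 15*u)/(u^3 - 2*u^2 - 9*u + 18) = u*(u + 5)/(u^2 + u - 6)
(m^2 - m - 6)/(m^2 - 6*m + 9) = (m + 2)/(m - 3)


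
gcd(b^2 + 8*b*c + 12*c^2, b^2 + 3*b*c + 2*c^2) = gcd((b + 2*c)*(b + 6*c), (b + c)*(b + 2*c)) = b + 2*c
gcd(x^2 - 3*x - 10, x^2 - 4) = x + 2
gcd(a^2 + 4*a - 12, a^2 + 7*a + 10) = 1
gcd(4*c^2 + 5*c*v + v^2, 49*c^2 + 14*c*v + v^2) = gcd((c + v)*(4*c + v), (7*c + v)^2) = 1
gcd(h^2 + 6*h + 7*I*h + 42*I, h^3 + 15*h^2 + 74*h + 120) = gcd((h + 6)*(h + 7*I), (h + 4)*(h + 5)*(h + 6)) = h + 6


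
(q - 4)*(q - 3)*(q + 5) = q^3 - 2*q^2 - 23*q + 60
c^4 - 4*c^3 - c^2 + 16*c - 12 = (c - 3)*(c - 2)*(c - 1)*(c + 2)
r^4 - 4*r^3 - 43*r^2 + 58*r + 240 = (r - 8)*(r - 3)*(r + 2)*(r + 5)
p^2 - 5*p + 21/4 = (p - 7/2)*(p - 3/2)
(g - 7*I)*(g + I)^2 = g^3 - 5*I*g^2 + 13*g + 7*I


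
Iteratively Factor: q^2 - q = (q)*(q - 1)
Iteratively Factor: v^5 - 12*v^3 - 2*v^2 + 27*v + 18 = (v + 3)*(v^4 - 3*v^3 - 3*v^2 + 7*v + 6) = (v - 2)*(v + 3)*(v^3 - v^2 - 5*v - 3) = (v - 2)*(v + 1)*(v + 3)*(v^2 - 2*v - 3) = (v - 3)*(v - 2)*(v + 1)*(v + 3)*(v + 1)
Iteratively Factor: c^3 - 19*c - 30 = (c + 2)*(c^2 - 2*c - 15) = (c + 2)*(c + 3)*(c - 5)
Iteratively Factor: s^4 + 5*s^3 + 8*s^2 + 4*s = (s + 2)*(s^3 + 3*s^2 + 2*s) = (s + 2)^2*(s^2 + s) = (s + 1)*(s + 2)^2*(s)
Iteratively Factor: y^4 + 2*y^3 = (y)*(y^3 + 2*y^2) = y^2*(y^2 + 2*y) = y^3*(y + 2)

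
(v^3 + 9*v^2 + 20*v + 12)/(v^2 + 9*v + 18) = (v^2 + 3*v + 2)/(v + 3)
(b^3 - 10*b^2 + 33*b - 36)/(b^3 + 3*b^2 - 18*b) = (b^2 - 7*b + 12)/(b*(b + 6))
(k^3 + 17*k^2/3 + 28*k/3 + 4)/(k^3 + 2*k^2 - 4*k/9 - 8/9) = 3*(k + 3)/(3*k - 2)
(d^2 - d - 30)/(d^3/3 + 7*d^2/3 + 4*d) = 3*(d^2 - d - 30)/(d*(d^2 + 7*d + 12))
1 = 1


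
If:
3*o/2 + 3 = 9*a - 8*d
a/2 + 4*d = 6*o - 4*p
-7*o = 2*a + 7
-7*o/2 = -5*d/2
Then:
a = -679/884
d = -483/442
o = -345/442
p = 127/7072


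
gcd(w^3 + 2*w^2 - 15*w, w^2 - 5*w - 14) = 1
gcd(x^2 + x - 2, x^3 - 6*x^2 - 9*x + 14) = x^2 + x - 2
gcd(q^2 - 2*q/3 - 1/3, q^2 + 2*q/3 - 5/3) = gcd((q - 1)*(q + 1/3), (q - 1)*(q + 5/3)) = q - 1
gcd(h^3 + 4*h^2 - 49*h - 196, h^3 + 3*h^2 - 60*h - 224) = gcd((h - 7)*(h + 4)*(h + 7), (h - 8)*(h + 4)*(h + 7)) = h^2 + 11*h + 28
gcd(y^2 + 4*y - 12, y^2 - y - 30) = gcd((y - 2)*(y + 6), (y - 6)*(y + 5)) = 1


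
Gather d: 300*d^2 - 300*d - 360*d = 300*d^2 - 660*d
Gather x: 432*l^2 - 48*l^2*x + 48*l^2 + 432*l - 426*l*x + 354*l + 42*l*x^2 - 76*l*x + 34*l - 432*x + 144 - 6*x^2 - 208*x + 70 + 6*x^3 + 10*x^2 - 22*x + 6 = 480*l^2 + 820*l + 6*x^3 + x^2*(42*l + 4) + x*(-48*l^2 - 502*l - 662) + 220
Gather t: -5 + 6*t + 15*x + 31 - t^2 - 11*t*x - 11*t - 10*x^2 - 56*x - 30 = -t^2 + t*(-11*x - 5) - 10*x^2 - 41*x - 4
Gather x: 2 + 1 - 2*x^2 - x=-2*x^2 - x + 3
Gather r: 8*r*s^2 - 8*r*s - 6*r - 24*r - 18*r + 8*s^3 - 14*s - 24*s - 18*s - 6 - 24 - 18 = r*(8*s^2 - 8*s - 48) + 8*s^3 - 56*s - 48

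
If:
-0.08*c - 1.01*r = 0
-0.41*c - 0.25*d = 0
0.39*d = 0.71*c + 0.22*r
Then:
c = 0.00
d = 0.00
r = 0.00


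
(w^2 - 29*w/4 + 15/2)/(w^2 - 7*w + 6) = (w - 5/4)/(w - 1)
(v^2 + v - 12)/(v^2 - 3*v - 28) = (v - 3)/(v - 7)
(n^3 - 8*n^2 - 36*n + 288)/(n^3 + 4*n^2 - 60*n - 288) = (n - 6)/(n + 6)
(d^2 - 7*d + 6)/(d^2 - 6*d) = (d - 1)/d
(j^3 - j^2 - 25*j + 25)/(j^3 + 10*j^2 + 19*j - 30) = (j - 5)/(j + 6)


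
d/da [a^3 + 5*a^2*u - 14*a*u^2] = 3*a^2 + 10*a*u - 14*u^2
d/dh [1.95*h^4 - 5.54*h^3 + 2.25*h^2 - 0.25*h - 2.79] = 7.8*h^3 - 16.62*h^2 + 4.5*h - 0.25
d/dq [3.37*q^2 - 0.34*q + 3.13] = 6.74*q - 0.34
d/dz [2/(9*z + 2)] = -18/(9*z + 2)^2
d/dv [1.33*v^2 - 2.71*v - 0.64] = 2.66*v - 2.71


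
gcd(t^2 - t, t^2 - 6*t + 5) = t - 1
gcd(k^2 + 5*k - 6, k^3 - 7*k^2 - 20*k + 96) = 1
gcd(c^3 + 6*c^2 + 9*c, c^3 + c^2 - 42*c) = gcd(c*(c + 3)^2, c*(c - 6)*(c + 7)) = c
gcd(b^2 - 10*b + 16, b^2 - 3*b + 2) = b - 2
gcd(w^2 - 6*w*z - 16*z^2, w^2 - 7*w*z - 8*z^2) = -w + 8*z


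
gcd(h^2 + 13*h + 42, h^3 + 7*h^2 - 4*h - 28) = h + 7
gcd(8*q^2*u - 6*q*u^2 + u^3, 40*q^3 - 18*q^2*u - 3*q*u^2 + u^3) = 2*q - u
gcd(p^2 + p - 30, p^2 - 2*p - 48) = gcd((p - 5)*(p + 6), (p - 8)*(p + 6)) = p + 6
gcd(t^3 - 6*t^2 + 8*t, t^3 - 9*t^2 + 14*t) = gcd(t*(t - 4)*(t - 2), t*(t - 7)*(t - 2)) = t^2 - 2*t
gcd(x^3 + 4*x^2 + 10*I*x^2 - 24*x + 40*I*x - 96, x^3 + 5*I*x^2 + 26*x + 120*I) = x^2 + 10*I*x - 24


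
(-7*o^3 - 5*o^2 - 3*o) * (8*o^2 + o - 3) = -56*o^5 - 47*o^4 - 8*o^3 + 12*o^2 + 9*o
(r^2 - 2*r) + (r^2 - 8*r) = 2*r^2 - 10*r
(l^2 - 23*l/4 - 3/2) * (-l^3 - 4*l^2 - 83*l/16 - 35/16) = -l^5 + 7*l^4/4 + 309*l^3/16 + 2153*l^2/64 + 1303*l/64 + 105/32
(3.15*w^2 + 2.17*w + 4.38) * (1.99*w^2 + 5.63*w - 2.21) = 6.2685*w^4 + 22.0528*w^3 + 13.9718*w^2 + 19.8637*w - 9.6798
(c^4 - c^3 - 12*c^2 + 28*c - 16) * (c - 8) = c^5 - 9*c^4 - 4*c^3 + 124*c^2 - 240*c + 128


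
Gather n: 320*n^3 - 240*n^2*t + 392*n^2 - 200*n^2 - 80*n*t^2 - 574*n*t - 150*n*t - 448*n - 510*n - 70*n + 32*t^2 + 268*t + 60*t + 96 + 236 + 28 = 320*n^3 + n^2*(192 - 240*t) + n*(-80*t^2 - 724*t - 1028) + 32*t^2 + 328*t + 360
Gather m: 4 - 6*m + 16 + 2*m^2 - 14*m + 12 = 2*m^2 - 20*m + 32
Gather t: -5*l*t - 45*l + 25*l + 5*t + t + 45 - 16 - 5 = -20*l + t*(6 - 5*l) + 24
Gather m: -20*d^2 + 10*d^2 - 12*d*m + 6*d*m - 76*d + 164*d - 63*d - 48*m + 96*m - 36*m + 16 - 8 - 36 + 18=-10*d^2 + 25*d + m*(12 - 6*d) - 10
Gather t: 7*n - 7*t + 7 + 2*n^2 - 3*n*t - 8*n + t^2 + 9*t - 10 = 2*n^2 - n + t^2 + t*(2 - 3*n) - 3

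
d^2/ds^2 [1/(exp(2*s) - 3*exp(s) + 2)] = ((3 - 4*exp(s))*(exp(2*s) - 3*exp(s) + 2) + 2*(2*exp(s) - 3)^2*exp(s))*exp(s)/(exp(2*s) - 3*exp(s) + 2)^3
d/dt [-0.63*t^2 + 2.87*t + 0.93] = 2.87 - 1.26*t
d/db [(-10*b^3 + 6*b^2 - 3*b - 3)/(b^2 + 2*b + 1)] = (-10*b^3 - 30*b^2 + 15*b + 3)/(b^3 + 3*b^2 + 3*b + 1)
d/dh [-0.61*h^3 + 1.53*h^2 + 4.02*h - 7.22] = -1.83*h^2 + 3.06*h + 4.02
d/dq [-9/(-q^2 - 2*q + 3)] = 18*(-q - 1)/(q^2 + 2*q - 3)^2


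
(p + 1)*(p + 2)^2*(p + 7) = p^4 + 12*p^3 + 43*p^2 + 60*p + 28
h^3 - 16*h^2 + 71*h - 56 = (h - 8)*(h - 7)*(h - 1)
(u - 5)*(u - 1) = u^2 - 6*u + 5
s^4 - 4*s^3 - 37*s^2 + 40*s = s*(s - 8)*(s - 1)*(s + 5)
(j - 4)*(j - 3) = j^2 - 7*j + 12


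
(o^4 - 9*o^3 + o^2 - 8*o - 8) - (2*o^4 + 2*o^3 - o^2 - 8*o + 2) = -o^4 - 11*o^3 + 2*o^2 - 10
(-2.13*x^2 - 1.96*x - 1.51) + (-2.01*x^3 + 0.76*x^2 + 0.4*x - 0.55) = -2.01*x^3 - 1.37*x^2 - 1.56*x - 2.06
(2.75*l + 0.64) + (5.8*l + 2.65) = 8.55*l + 3.29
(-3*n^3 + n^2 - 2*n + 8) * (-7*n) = 21*n^4 - 7*n^3 + 14*n^2 - 56*n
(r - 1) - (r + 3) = -4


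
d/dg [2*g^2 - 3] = 4*g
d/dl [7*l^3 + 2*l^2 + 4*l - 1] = 21*l^2 + 4*l + 4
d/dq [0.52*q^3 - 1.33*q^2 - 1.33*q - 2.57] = 1.56*q^2 - 2.66*q - 1.33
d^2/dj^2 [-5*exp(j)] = -5*exp(j)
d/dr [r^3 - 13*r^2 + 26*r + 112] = 3*r^2 - 26*r + 26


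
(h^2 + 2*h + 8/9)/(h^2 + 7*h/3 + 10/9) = (3*h + 4)/(3*h + 5)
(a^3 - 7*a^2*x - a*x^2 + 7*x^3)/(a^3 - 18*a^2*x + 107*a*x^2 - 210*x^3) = (a^2 - x^2)/(a^2 - 11*a*x + 30*x^2)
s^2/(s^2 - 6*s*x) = s/(s - 6*x)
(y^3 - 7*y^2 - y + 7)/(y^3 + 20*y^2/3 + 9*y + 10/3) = 3*(y^2 - 8*y + 7)/(3*y^2 + 17*y + 10)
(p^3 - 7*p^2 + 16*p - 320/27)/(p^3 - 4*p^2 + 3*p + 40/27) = (3*p - 8)/(3*p + 1)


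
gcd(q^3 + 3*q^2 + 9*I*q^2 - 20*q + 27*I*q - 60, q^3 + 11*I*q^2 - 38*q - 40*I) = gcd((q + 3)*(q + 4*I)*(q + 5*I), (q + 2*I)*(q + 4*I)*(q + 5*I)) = q^2 + 9*I*q - 20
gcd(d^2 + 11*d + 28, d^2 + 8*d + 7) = d + 7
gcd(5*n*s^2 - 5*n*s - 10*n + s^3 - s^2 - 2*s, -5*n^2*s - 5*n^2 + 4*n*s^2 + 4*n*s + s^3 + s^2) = 5*n*s + 5*n + s^2 + s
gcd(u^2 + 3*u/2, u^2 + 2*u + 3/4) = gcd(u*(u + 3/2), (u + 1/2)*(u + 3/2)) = u + 3/2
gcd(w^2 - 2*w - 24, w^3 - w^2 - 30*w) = w - 6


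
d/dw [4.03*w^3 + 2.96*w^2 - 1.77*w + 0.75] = 12.09*w^2 + 5.92*w - 1.77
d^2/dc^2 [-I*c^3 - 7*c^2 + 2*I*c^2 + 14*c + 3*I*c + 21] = -6*I*c - 14 + 4*I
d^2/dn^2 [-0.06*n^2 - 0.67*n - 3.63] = -0.120000000000000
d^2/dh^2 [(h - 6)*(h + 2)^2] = 6*h - 4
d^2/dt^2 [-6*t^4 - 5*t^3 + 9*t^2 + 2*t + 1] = -72*t^2 - 30*t + 18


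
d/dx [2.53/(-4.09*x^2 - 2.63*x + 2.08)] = (20.6954*x + 6.6539)/(4.09*x^2 + 2.63*x - 2.08)^2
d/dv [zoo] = 0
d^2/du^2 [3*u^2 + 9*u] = 6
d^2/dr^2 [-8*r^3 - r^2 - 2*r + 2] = -48*r - 2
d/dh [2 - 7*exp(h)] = -7*exp(h)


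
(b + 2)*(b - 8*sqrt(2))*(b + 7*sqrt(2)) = b^3 - sqrt(2)*b^2 + 2*b^2 - 112*b - 2*sqrt(2)*b - 224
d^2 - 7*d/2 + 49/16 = (d - 7/4)^2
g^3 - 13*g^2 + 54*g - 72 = (g - 6)*(g - 4)*(g - 3)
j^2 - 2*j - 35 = (j - 7)*(j + 5)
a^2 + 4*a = a*(a + 4)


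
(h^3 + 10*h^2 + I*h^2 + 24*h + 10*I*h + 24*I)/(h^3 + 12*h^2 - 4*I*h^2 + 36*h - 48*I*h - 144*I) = (h^2 + h*(4 + I) + 4*I)/(h^2 + h*(6 - 4*I) - 24*I)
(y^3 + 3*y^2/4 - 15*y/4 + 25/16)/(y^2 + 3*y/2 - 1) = (8*y^2 + 10*y - 25)/(8*(y + 2))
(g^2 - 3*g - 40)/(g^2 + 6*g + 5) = (g - 8)/(g + 1)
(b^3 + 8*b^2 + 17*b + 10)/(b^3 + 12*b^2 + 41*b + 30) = (b + 2)/(b + 6)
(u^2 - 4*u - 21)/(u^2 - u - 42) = (u + 3)/(u + 6)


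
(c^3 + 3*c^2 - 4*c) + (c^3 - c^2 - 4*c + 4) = 2*c^3 + 2*c^2 - 8*c + 4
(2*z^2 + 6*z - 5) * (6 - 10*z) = -20*z^3 - 48*z^2 + 86*z - 30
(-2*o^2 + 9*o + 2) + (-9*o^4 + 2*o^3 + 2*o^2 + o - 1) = -9*o^4 + 2*o^3 + 10*o + 1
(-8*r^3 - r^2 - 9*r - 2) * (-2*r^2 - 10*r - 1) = 16*r^5 + 82*r^4 + 36*r^3 + 95*r^2 + 29*r + 2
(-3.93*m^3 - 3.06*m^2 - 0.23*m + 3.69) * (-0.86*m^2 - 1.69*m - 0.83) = 3.3798*m^5 + 9.2733*m^4 + 8.6311*m^3 - 0.2449*m^2 - 6.0452*m - 3.0627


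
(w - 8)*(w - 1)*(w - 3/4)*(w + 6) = w^4 - 15*w^3/4 - 175*w^2/4 + 165*w/2 - 36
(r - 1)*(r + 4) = r^2 + 3*r - 4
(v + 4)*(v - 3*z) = v^2 - 3*v*z + 4*v - 12*z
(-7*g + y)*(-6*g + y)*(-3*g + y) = -126*g^3 + 81*g^2*y - 16*g*y^2 + y^3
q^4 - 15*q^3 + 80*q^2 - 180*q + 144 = (q - 6)*(q - 4)*(q - 3)*(q - 2)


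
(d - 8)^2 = d^2 - 16*d + 64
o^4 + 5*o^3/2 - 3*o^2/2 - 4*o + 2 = (o - 1)*(o - 1/2)*(o + 2)^2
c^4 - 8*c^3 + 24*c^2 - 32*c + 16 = (c - 2)^4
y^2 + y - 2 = (y - 1)*(y + 2)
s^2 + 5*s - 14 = (s - 2)*(s + 7)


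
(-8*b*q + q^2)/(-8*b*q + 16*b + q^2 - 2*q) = q/(q - 2)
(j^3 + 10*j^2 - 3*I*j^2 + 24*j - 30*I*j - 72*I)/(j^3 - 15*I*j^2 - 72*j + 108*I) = (j^2 + 10*j + 24)/(j^2 - 12*I*j - 36)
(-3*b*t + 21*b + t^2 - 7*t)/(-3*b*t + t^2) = (t - 7)/t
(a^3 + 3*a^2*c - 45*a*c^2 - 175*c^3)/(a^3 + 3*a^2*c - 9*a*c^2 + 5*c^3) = (a^2 - 2*a*c - 35*c^2)/(a^2 - 2*a*c + c^2)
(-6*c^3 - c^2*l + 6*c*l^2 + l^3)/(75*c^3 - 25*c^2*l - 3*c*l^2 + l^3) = (-6*c^3 - c^2*l + 6*c*l^2 + l^3)/(75*c^3 - 25*c^2*l - 3*c*l^2 + l^3)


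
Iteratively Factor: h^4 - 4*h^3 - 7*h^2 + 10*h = (h - 5)*(h^3 + h^2 - 2*h) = h*(h - 5)*(h^2 + h - 2) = h*(h - 5)*(h - 1)*(h + 2)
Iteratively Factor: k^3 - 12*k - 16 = (k + 2)*(k^2 - 2*k - 8) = (k + 2)^2*(k - 4)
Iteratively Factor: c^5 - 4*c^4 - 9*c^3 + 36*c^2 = (c)*(c^4 - 4*c^3 - 9*c^2 + 36*c) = c*(c - 4)*(c^3 - 9*c) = c^2*(c - 4)*(c^2 - 9) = c^2*(c - 4)*(c - 3)*(c + 3)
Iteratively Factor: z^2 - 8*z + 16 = (z - 4)*(z - 4)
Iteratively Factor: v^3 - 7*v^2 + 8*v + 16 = (v + 1)*(v^2 - 8*v + 16) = (v - 4)*(v + 1)*(v - 4)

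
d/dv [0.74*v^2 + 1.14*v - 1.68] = 1.48*v + 1.14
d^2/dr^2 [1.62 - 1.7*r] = 0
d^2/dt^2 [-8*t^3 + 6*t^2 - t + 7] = 12 - 48*t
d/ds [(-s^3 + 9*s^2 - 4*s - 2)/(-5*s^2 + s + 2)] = (5*s^4 - 2*s^3 - 17*s^2 + 16*s - 6)/(25*s^4 - 10*s^3 - 19*s^2 + 4*s + 4)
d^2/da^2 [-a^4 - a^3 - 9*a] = 6*a*(-2*a - 1)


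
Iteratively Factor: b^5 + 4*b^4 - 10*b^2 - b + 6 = (b + 2)*(b^4 + 2*b^3 - 4*b^2 - 2*b + 3) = (b - 1)*(b + 2)*(b^3 + 3*b^2 - b - 3) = (b - 1)^2*(b + 2)*(b^2 + 4*b + 3) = (b - 1)^2*(b + 2)*(b + 3)*(b + 1)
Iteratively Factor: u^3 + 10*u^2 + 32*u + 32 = (u + 4)*(u^2 + 6*u + 8) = (u + 4)^2*(u + 2)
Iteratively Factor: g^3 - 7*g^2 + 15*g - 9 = (g - 3)*(g^2 - 4*g + 3) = (g - 3)*(g - 1)*(g - 3)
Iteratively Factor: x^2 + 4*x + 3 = (x + 3)*(x + 1)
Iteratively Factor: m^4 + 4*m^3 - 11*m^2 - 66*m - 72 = (m + 3)*(m^3 + m^2 - 14*m - 24) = (m + 3)^2*(m^2 - 2*m - 8) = (m + 2)*(m + 3)^2*(m - 4)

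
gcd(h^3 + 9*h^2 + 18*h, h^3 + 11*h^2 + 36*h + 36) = h^2 + 9*h + 18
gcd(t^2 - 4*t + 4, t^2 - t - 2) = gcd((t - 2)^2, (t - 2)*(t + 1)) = t - 2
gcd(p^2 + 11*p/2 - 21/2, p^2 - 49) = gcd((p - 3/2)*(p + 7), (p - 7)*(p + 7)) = p + 7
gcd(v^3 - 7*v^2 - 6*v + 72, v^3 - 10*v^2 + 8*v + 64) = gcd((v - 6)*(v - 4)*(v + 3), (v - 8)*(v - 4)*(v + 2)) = v - 4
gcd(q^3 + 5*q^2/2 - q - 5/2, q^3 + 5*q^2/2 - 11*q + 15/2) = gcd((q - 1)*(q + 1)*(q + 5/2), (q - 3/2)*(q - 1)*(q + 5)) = q - 1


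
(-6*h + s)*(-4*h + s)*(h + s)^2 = 24*h^4 + 38*h^3*s + 5*h^2*s^2 - 8*h*s^3 + s^4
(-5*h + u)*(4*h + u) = -20*h^2 - h*u + u^2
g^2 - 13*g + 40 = (g - 8)*(g - 5)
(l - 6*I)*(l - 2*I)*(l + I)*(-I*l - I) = -I*l^4 - 7*l^3 - I*l^3 - 7*l^2 + 4*I*l^2 - 12*l + 4*I*l - 12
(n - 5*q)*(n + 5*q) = n^2 - 25*q^2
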